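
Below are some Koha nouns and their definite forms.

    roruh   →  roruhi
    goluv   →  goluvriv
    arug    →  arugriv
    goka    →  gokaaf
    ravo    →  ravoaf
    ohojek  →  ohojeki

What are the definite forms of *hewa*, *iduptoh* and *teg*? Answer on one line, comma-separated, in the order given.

The pattern is voicing of the final sound: -i when the stem ends in a voiceless consonant (*roruh*, *ohojek*); -riv when the stem ends in a voiced consonant (*goluv*, *arug*); -af when the stem ends in a vowel (*goka*, *ravo*).
Since the final sound of *hewa* is /a/ (a vowel), it takes -af, giving *hewaaf*.
*iduptoh* — final sound /h/ (a voiceless consonant) → -i → *iduptohi*.
*teg*: final sound = /g/, a voiced consonant → -riv → *tegriv*.

hewaaf, iduptohi, tegriv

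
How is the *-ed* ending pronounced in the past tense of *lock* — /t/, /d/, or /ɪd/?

The stem *lock* ends in a voiceless consonant other than /t/.
The -ed suffix is realized as /ɪd/ after /t, d/; as /t/ after other voiceless consonants; and as /d/ after other voiced sounds.
So -ed on *lock* is pronounced /t/.

/t/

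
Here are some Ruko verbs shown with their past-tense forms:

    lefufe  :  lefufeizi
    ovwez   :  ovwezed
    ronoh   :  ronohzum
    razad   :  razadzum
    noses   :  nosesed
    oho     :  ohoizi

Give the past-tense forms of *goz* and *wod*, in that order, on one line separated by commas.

gozed, wodzum

Looking at the final sound of each stem: -ed when the stem ends in a sibilant (*ovwez*, *noses*); -zum when the stem ends in a non-sibilant consonant (*ronoh*, *razad*); -izi when the stem ends in a vowel (*lefufe*, *oho*).
*goz* — final sound /z/ (a sibilant) → -ed → *gozed*.
Since the final sound of *wod* is /d/ (a non-sibilant consonant), it takes -zum, giving *wodzum*.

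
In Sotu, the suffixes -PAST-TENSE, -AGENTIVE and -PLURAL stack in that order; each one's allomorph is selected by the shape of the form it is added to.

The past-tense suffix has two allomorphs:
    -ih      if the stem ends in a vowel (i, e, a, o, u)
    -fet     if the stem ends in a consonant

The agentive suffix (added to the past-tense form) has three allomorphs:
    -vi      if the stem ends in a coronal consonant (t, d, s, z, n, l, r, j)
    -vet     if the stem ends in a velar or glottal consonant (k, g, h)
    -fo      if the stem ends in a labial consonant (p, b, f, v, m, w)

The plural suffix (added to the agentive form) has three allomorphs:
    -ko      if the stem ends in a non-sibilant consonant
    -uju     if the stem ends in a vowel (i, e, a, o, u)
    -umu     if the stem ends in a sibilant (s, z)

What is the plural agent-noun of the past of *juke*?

jukeihvetko

*juke*: final sound = /e/, a vowel → -ih → *jukeih*.
The past-tense form *jukeih*: final consonant = /h/, velar/glottal → -vet → *jukeihvet*.
The agentive form *jukeihvet* — final sound /t/ (a non-sibilant consonant) → -ko → *jukeihvetko*.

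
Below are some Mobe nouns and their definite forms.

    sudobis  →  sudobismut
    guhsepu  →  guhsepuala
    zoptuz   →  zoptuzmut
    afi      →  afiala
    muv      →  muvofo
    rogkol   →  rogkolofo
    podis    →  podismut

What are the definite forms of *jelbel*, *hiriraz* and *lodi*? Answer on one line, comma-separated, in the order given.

jelbelofo, hirirazmut, lodiala

The suffix is conditioned by the final sound: -mut when the stem ends in a sibilant (*sudobis*, *zoptuz*, *podis*); -ofo when the stem ends in a non-sibilant consonant (*muv*, *rogkol*); -ala when the stem ends in a vowel (*guhsepu*, *afi*).
*jelbel* — final sound /l/ (a non-sibilant consonant) → -ofo → *jelbelofo*.
*hiriraz* — final sound /z/ (a sibilant) → -mut → *hirirazmut*.
The final sound of *lodi* is /i/, which is a vowel, so the suffix is -ala, giving *lodiala*.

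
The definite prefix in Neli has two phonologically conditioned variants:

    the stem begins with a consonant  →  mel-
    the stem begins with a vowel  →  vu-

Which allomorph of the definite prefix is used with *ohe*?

vu-

*ohe*: first sound = /o/, a vowel → vu-.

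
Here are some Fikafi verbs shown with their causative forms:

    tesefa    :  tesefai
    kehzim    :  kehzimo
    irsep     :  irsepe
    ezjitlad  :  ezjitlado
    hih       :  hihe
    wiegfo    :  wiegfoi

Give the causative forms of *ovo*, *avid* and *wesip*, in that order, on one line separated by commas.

The pattern is voicing of the final sound: -e when the stem ends in a voiceless consonant (*irsep*, *hih*); -o when the stem ends in a voiced consonant (*kehzim*, *ezjitlad*); -i when the stem ends in a vowel (*tesefa*, *wiegfo*).
*ovo* — final sound /o/ (a vowel) → -i → *ovoi*.
*avid* — final sound /d/ (a voiced consonant) → -o → *avido*.
*wesip* — final sound /p/ (a voiceless consonant) → -e → *wesipe*.

ovoi, avido, wesipe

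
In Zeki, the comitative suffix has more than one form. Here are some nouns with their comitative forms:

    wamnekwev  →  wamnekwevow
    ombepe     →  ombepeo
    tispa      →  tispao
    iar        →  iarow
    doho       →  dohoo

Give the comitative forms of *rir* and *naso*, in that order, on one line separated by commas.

Looking at the final sound of each stem: -ow when the stem ends in a consonant (*wamnekwev*, *iar*); -o when the stem ends in a vowel (*ombepe*, *tispa*, *doho*).
*rir*: final sound = /r/, a consonant → -ow → *rirow*.
*naso*: final sound = /o/, a vowel → -o → *nasoo*.

rirow, nasoo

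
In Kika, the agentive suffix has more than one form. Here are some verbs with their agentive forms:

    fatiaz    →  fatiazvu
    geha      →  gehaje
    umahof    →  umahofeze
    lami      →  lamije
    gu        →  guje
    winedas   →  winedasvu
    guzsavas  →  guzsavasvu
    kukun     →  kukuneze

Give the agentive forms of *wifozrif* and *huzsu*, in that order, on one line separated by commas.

The pattern is sibilance of the final sound: -vu when the stem ends in a sibilant (*fatiaz*, *winedas*, *guzsavas*); -eze when the stem ends in a non-sibilant consonant (*umahof*, *kukun*); -je when the stem ends in a vowel (*geha*, *lami*, *gu*).
Since the final sound of *wifozrif* is /f/ (a non-sibilant consonant), it takes -eze, giving *wifozrifeze*.
*huzsu* — final sound /u/ (a vowel) → -je → *huzsuje*.

wifozrifeze, huzsuje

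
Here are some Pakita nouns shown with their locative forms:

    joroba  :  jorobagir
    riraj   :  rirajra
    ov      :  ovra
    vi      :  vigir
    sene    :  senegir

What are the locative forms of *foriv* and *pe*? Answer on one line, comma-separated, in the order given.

forivra, pegir

The pattern is consonant vs. vowel: -ra when the stem ends in a consonant (*riraj*, *ov*); -gir when the stem ends in a vowel (*joroba*, *vi*, *sene*).
The final sound of *foriv* is /v/, which is a consonant, so the suffix is -ra, giving *forivra*.
The final sound of *pe* is /e/, which is a vowel, so the suffix is -gir, giving *pegir*.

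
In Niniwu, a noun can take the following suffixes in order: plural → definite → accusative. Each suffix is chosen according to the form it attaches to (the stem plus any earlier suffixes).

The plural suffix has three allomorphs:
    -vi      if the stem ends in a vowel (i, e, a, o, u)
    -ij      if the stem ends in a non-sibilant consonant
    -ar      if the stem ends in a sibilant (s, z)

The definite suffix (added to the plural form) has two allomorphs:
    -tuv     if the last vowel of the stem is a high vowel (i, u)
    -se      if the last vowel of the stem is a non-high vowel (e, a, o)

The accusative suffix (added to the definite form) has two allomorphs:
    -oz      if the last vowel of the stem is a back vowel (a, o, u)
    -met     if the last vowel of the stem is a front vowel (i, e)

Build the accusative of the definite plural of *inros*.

The final sound of *inros* is /s/, which is a sibilant, so the plural suffix is -ar, giving *inrosar*.
The plural form *inrosar*: last vowel = /a/, a non-high vowel → -se → *inrosarse*.
The definite form *inrosarse* — last vowel /e/ (a front vowel) → -met → *inrosarsemet*.

inrosarsemet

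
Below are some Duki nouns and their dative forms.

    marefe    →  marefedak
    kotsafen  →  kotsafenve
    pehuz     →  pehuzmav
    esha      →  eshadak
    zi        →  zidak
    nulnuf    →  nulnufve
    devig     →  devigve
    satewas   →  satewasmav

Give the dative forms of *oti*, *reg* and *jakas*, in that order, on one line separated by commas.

otidak, regve, jakasmav

The pattern is sibilance of the final sound: -mav when the stem ends in a sibilant (*pehuz*, *satewas*); -ve when the stem ends in a non-sibilant consonant (*kotsafen*, *nulnuf*, *devig*); -dak when the stem ends in a vowel (*marefe*, *esha*, *zi*).
The final sound of *oti* is /i/, which is a vowel, so the suffix is -dak, giving *otidak*.
The final sound of *reg* is /g/, which is a non-sibilant consonant, so the suffix is -ve, giving *regve*.
Since the final sound of *jakas* is /s/ (a sibilant), it takes -mav, giving *jakasmav*.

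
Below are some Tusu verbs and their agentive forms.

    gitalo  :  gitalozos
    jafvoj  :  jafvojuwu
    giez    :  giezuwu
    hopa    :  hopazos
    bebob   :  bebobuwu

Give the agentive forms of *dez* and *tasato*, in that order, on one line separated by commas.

Looking at the final sound of each stem: -uwu when the stem ends in a consonant (*jafvoj*, *giez*, *bebob*); -zos when the stem ends in a vowel (*gitalo*, *hopa*).
Since the final sound of *dez* is /z/ (a consonant), it takes -uwu, giving *dezuwu*.
Since the final sound of *tasato* is /o/ (a vowel), it takes -zos, giving *tasatozos*.

dezuwu, tasatozos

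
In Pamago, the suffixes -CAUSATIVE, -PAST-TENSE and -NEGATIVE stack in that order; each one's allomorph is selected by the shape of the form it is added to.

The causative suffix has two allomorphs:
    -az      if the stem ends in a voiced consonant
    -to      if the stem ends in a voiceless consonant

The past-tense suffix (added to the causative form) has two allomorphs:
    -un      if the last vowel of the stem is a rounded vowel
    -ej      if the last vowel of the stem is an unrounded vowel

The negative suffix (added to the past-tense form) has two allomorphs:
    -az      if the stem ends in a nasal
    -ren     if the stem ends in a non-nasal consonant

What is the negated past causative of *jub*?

jubazejren

*jub* — final consonant /b/ (voiced) → -az → *jubaz*.
The causative form *jubaz* — last vowel /a/ (an unrounded vowel) → -ej → *jubazej*.
Since the final consonant of the past-tense form *jubazej* is /j/ (non-nasal), it takes -ren, giving *jubazejren*.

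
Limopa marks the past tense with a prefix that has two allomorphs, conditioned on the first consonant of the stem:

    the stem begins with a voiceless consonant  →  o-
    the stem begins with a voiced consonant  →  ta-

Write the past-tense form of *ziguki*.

taziguki

The first consonant of *ziguki* is /z/, which is voiced, so the prefix is ta-, giving *taziguki*.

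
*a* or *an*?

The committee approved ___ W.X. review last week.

The indefinite article is chosen by the initial *sound* of the following word, not its spelling.
The initialism *W.X.* is read letter by letter; the first letter, W, is pronounced /ˈdʌbəl.juː/, which begins with a consonant sound.
So the article is *a*: The committee approved a W.X. review last week.

a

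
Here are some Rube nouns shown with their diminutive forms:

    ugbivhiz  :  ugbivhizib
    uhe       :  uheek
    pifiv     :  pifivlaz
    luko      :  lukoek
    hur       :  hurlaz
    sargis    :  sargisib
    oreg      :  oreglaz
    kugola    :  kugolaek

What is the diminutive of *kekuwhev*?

kekuwhevlaz

The pattern is sibilance of the final sound: -ib when the stem ends in a sibilant (*ugbivhiz*, *sargis*); -laz when the stem ends in a non-sibilant consonant (*pifiv*, *hur*, *oreg*); -ek when the stem ends in a vowel (*uhe*, *luko*, *kugola*).
*kekuwhev* — final sound /v/ (a non-sibilant consonant) → -laz → *kekuwhevlaz*.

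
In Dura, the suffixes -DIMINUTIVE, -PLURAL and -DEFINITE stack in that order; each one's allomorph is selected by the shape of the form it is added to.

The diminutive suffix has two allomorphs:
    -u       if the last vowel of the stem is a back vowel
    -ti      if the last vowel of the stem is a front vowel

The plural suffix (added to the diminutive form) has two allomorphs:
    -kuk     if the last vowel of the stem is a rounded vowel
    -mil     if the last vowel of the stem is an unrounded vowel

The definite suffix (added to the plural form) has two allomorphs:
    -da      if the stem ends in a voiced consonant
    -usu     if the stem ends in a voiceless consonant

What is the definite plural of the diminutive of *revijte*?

*revijte* — last vowel /e/ (a front vowel) → -ti → *revijteti*.
The diminutive form *revijteti* — last vowel /i/ (an unrounded vowel) → -mil → *revijtetimil*.
The plural form *revijtetimil* — final consonant /l/ (voiced) → -da → *revijtetimilda*.

revijtetimilda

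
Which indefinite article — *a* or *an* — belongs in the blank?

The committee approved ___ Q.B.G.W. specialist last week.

The indefinite article is chosen by the initial *sound* of the following word, not its spelling.
The initialism *Q.B.G.W.* is read letter by letter; the first letter, Q, is pronounced /kjuː/, which begins with a consonant sound.
So the article is *a*: The committee approved a Q.B.G.W. specialist last week.

a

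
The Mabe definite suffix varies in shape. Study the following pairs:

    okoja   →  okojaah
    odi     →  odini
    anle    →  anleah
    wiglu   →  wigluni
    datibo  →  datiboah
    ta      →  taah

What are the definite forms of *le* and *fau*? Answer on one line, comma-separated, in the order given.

The suffix is conditioned by the last vowel: -ni when the last vowel of the stem is a high vowel (*odi*, *wiglu*); -ah when the last vowel of the stem is a non-high vowel (*okoja*, *anle*, *datibo*, *ta*).
*le* — last vowel /e/ (a non-high vowel) → -ah → *leah*.
The last vowel of *fau* is /u/, which is a high vowel, so the suffix is -ni, giving *fauni*.

leah, fauni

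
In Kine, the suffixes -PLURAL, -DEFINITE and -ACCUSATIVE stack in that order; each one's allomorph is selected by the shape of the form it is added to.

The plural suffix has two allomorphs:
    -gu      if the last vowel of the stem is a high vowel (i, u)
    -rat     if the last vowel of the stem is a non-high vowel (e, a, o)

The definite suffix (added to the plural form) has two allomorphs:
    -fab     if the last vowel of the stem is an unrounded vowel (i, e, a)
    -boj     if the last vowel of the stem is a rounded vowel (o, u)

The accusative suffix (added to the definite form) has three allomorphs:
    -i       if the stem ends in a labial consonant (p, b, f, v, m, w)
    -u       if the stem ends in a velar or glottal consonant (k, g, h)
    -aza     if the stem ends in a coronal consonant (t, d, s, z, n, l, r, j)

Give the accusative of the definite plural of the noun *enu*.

enugubojaza

The last vowel of *enu* is /u/, which is a high vowel, so the plural suffix is -gu, giving *enugu*.
The plural form *enugu* — last vowel /u/ (a rounded vowel) → -boj → *enuguboj*.
The definite form *enuguboj* — final consonant /j/ (coronal) → -aza → *enugubojaza*.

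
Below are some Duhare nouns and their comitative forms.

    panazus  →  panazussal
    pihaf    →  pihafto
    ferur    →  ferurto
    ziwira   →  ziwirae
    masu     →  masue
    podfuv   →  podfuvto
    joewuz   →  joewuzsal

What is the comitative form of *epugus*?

The pattern is sibilance of the final sound: -sal when the stem ends in a sibilant (*panazus*, *joewuz*); -to when the stem ends in a non-sibilant consonant (*pihaf*, *ferur*, *podfuv*); -e when the stem ends in a vowel (*ziwira*, *masu*).
Since the final sound of *epugus* is /s/ (a sibilant), it takes -sal, giving *epugussal*.

epugussal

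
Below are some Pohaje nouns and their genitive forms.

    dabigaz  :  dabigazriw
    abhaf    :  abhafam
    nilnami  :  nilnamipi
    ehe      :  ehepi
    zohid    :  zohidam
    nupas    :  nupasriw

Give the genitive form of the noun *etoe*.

etoepi

Looking at the final sound of each stem: -riw when the stem ends in a sibilant (*dabigaz*, *nupas*); -am when the stem ends in a non-sibilant consonant (*abhaf*, *zohid*); -pi when the stem ends in a vowel (*nilnami*, *ehe*).
The final sound of *etoe* is /e/, which is a vowel, so the suffix is -pi, giving *etoepi*.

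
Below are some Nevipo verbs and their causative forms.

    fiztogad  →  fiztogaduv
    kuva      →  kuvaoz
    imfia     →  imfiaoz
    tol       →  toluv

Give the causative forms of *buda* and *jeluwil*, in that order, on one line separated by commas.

The pattern is consonant vs. vowel: -uv when the stem ends in a consonant (*fiztogad*, *tol*); -oz when the stem ends in a vowel (*kuva*, *imfia*).
The final sound of *buda* is /a/, which is a vowel, so the suffix is -oz, giving *budaoz*.
The final sound of *jeluwil* is /l/, which is a consonant, so the suffix is -uv, giving *jeluwiluv*.

budaoz, jeluwiluv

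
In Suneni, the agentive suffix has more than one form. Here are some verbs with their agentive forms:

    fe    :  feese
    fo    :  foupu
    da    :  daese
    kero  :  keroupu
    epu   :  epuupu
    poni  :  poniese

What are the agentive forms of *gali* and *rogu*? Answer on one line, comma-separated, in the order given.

galiese, roguupu

The suffix is conditioned by the last vowel: -upu when the last vowel of the stem is a rounded vowel (*fo*, *kero*, *epu*); -ese when the last vowel of the stem is an unrounded vowel (*fe*, *da*, *poni*).
The last vowel of *gali* is /i/, which is an unrounded vowel, so the suffix is -ese, giving *galiese*.
*rogu* — last vowel /u/ (a rounded vowel) → -upu → *roguupu*.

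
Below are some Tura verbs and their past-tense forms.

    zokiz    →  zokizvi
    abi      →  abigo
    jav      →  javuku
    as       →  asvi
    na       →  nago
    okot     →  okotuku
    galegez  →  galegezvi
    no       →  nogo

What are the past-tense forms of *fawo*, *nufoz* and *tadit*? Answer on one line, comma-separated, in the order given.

fawogo, nufozvi, tadituku

Looking at the final sound of each stem: -vi when the stem ends in a sibilant (*zokiz*, *as*, *galegez*); -uku when the stem ends in a non-sibilant consonant (*jav*, *okot*); -go when the stem ends in a vowel (*abi*, *na*, *no*).
*fawo* — final sound /o/ (a vowel) → -go → *fawogo*.
The final sound of *nufoz* is /z/, which is a sibilant, so the suffix is -vi, giving *nufozvi*.
*tadit* — final sound /t/ (a non-sibilant consonant) → -uku → *tadituku*.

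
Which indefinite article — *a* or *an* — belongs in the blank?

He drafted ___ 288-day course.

a

The indefinite article is chosen by the initial *sound* of the following word, not its spelling.
The number *288* is spoken "two hundred …", beginning with /tuː/ — a consonant sound.
So the article is *a*: He drafted a 288-day course.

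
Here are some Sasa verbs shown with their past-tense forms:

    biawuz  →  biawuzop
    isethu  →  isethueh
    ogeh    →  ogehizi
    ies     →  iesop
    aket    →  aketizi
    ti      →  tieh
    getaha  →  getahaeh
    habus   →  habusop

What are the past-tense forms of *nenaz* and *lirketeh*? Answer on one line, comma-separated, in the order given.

nenazop, lirketehizi

The alternation tracks the final sound of the stem — -op when the stem ends in a sibilant (*biawuz*, *ies*, *habus*); -izi when the stem ends in a non-sibilant consonant (*ogeh*, *aket*); -eh when the stem ends in a vowel (*isethu*, *ti*, *getaha*).
*nenaz*: final sound = /z/, a sibilant → -op → *nenazop*.
*lirketeh*: final sound = /h/, a non-sibilant consonant → -izi → *lirketehizi*.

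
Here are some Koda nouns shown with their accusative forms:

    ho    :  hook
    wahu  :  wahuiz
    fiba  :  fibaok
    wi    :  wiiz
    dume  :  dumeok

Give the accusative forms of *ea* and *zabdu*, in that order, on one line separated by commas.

eaok, zabduiz

Looking at the last vowel of each stem: -iz when the last vowel of the stem is a high vowel (*wahu*, *wi*); -ok when the last vowel of the stem is a non-high vowel (*ho*, *fiba*, *dume*).
*ea* — last vowel /a/ (a non-high vowel) → -ok → *eaok*.
*zabdu*: last vowel = /u/, a high vowel → -iz → *zabduiz*.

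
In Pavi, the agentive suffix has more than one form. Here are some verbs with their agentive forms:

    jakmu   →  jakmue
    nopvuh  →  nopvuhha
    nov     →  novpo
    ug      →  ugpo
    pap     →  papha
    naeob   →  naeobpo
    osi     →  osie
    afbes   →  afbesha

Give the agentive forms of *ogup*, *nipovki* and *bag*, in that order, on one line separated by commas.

ogupha, nipovkie, bagpo

The suffix is conditioned by the final sound: -ha when the stem ends in a voiceless consonant (*nopvuh*, *pap*, *afbes*); -po when the stem ends in a voiced consonant (*nov*, *ug*, *naeob*); -e when the stem ends in a vowel (*jakmu*, *osi*).
Since the final sound of *ogup* is /p/ (a voiceless consonant), it takes -ha, giving *ogupha*.
Since the final sound of *nipovki* is /i/ (a vowel), it takes -e, giving *nipovkie*.
The final sound of *bag* is /g/, which is a voiced consonant, so the suffix is -po, giving *bagpo*.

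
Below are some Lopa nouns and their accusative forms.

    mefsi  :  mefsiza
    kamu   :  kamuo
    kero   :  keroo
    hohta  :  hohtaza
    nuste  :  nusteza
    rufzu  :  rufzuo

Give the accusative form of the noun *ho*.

hoo

The pattern is rounding harmony: -o when the last vowel of the stem is a rounded vowel (*kamu*, *kero*, *rufzu*); -za when the last vowel of the stem is an unrounded vowel (*mefsi*, *hohta*, *nuste*).
The last vowel of *ho* is /o/, which is a rounded vowel, so the suffix is -o, giving *hoo*.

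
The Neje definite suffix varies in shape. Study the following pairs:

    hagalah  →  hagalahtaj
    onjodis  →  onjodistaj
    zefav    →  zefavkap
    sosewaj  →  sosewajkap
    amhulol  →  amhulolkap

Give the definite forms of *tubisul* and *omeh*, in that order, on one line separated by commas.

The pattern is voicing of the final consonant: -taj when the stem ends in a voiceless consonant (*hagalah*, *onjodis*); -kap when the stem ends in a voiced consonant (*zefav*, *sosewaj*, *amhulol*).
*tubisul*: final consonant = /l/, voiced → -kap → *tubisulkap*.
The final consonant of *omeh* is /h/, which is voiceless, so the suffix is -taj, giving *omehtaj*.

tubisulkap, omehtaj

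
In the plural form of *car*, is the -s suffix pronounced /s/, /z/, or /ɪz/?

/z/

The stem *car* ends in a voiced non-sibilant sound.
The plural suffix surfaces as /ɪz/ after sibilants, /s/ after other voiceless consonants, and /z/ after other voiced sounds.
So the plural -s on *car* is pronounced /z/.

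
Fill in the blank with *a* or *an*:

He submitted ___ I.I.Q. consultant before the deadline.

an

The indefinite article is chosen by the initial *sound* of the following word, not its spelling.
The initialism *I.I.Q.* is read letter by letter; the first letter, I, is pronounced /aɪ/, which begins with a vowel sound.
So the article is *an*: He submitted an I.I.Q. consultant before the deadline.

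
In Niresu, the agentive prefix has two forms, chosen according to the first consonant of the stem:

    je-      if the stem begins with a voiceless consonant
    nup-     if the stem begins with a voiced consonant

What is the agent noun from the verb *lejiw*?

*lejiw* — first consonant /l/ (voiced) → nup- → *nuplejiw*.

nuplejiw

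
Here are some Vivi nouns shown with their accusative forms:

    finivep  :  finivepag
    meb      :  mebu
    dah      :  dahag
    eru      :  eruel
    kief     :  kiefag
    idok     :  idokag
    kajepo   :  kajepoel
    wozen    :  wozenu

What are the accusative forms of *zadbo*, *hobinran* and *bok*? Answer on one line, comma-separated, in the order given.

zadboel, hobinranu, bokag

The alternation tracks the final sound of the stem — -ag when the stem ends in a voiceless consonant (*finivep*, *dah*, *kief*, *idok*); -u when the stem ends in a voiced consonant (*meb*, *wozen*); -el when the stem ends in a vowel (*eru*, *kajepo*).
*zadbo*: final sound = /o/, a vowel → -el → *zadboel*.
*hobinran* — final sound /n/ (a voiced consonant) → -u → *hobinranu*.
*bok*: final sound = /k/, a voiceless consonant → -ag → *bokag*.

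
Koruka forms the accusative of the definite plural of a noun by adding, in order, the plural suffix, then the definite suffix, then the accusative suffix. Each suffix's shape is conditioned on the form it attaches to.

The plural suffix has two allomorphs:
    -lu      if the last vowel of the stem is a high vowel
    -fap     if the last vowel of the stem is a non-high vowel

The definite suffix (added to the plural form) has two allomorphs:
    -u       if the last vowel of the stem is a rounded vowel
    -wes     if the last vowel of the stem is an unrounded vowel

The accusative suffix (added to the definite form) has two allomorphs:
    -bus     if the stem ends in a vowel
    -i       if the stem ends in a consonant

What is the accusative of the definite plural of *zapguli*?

zapguliluubus

*zapguli*: last vowel = /i/, a high vowel → -lu → *zapgulilu*.
The plural form *zapgulilu* — last vowel /u/ (a rounded vowel) → -u → *zapguliluu*.
The definite form *zapguliluu*: final sound = /u/, a vowel → -bus → *zapguliluubus*.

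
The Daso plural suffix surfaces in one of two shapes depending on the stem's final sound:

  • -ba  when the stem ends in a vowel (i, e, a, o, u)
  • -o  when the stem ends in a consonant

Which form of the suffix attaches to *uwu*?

-ba

*uwu* — final sound /u/ (a vowel) → -ba.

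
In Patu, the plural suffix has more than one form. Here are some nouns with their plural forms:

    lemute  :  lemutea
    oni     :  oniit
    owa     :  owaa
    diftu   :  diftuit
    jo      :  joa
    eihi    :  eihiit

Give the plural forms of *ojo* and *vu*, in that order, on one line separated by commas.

ojoa, vuit

Looking at the last vowel of each stem: -it when the last vowel of the stem is a high vowel (*oni*, *diftu*, *eihi*); -a when the last vowel of the stem is a non-high vowel (*lemute*, *owa*, *jo*).
*ojo* — last vowel /o/ (a non-high vowel) → -a → *ojoa*.
Since the last vowel of *vu* is /u/ (a high vowel), it takes -it, giving *vuit*.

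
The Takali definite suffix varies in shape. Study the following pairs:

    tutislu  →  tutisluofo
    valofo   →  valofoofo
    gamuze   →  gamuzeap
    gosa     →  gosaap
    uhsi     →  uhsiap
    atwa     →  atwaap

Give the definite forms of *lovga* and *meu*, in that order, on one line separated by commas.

lovgaap, meuofo

The alternation tracks the last vowel of the stem — -ofo when the last vowel of the stem is a rounded vowel (*tutislu*, *valofo*); -ap when the last vowel of the stem is an unrounded vowel (*gamuze*, *gosa*, *uhsi*, *atwa*).
The last vowel of *lovga* is /a/, which is an unrounded vowel, so the suffix is -ap, giving *lovgaap*.
*meu* — last vowel /u/ (a rounded vowel) → -ofo → *meuofo*.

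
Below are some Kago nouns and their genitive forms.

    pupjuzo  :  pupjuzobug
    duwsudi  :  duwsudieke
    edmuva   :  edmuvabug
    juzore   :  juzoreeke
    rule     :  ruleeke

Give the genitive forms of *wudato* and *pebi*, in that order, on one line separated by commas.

wudatobug, pebieke

The alternation tracks the last vowel of the stem — -eke when the last vowel of the stem is a front vowel (*duwsudi*, *juzore*, *rule*); -bug when the last vowel of the stem is a back vowel (*pupjuzo*, *edmuva*).
*wudato*: last vowel = /o/, a back vowel → -bug → *wudatobug*.
Since the last vowel of *pebi* is /i/ (a front vowel), it takes -eke, giving *pebieke*.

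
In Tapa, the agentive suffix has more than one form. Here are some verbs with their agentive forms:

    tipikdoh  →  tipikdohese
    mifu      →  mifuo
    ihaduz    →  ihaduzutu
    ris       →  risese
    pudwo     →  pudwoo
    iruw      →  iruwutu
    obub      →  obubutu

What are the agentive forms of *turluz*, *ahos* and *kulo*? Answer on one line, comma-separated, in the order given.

turluzutu, ahosese, kuloo

The suffix is conditioned by the final sound: -ese when the stem ends in a voiceless consonant (*tipikdoh*, *ris*); -utu when the stem ends in a voiced consonant (*ihaduz*, *iruw*, *obub*); -o when the stem ends in a vowel (*mifu*, *pudwo*).
The final sound of *turluz* is /z/, which is a voiced consonant, so the suffix is -utu, giving *turluzutu*.
*ahos* — final sound /s/ (a voiceless consonant) → -ese → *ahosese*.
The final sound of *kulo* is /o/, which is a vowel, so the suffix is -o, giving *kuloo*.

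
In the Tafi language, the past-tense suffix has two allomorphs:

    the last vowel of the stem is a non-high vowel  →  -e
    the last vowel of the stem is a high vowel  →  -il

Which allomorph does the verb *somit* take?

Since the last vowel of *somit* is /i/ (a high vowel), it takes -il.

-il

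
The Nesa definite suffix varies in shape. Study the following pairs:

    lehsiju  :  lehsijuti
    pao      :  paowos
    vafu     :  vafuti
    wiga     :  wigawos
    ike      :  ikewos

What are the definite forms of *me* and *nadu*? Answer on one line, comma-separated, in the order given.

mewos, naduti

Looking at the last vowel of each stem: -ti when the last vowel of the stem is a high vowel (*lehsiju*, *vafu*); -wos when the last vowel of the stem is a non-high vowel (*pao*, *wiga*, *ike*).
The last vowel of *me* is /e/, which is a non-high vowel, so the suffix is -wos, giving *mewos*.
*nadu*: last vowel = /u/, a high vowel → -ti → *naduti*.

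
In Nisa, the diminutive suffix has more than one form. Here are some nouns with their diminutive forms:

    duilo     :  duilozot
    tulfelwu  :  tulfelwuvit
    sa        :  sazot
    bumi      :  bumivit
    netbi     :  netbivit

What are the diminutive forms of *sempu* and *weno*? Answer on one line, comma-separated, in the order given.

The suffix is conditioned by the last vowel: -vit when the last vowel of the stem is a high vowel (*tulfelwu*, *bumi*, *netbi*); -zot when the last vowel of the stem is a non-high vowel (*duilo*, *sa*).
The last vowel of *sempu* is /u/, which is a high vowel, so the suffix is -vit, giving *sempuvit*.
Since the last vowel of *weno* is /o/ (a non-high vowel), it takes -zot, giving *wenozot*.

sempuvit, wenozot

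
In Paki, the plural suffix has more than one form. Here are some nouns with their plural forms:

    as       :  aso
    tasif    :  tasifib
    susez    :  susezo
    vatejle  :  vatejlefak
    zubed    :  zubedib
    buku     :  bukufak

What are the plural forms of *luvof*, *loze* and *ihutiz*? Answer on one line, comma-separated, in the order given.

Looking at the final sound of each stem: -o when the stem ends in a sibilant (*as*, *susez*); -ib when the stem ends in a non-sibilant consonant (*tasif*, *zubed*); -fak when the stem ends in a vowel (*vatejle*, *buku*).
*luvof*: final sound = /f/, a non-sibilant consonant → -ib → *luvofib*.
Since the final sound of *loze* is /e/ (a vowel), it takes -fak, giving *lozefak*.
*ihutiz*: final sound = /z/, a sibilant → -o → *ihutizo*.

luvofib, lozefak, ihutizo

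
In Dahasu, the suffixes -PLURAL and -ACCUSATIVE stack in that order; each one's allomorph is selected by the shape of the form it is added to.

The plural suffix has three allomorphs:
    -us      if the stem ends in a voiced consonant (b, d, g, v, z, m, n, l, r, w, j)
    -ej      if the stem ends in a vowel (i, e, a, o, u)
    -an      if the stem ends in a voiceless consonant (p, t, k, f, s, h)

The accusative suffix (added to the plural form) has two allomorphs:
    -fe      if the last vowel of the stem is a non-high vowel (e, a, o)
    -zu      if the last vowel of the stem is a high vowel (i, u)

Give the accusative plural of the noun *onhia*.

onhiaejfe

*onhia*: final sound = /a/, a vowel → -ej → *onhiaej*.
The plural form *onhiaej*: last vowel = /e/, a non-high vowel → -fe → *onhiaejfe*.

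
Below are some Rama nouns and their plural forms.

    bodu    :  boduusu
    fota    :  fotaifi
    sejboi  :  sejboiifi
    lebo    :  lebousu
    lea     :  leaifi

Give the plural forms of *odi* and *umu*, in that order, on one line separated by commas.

The alternation tracks the last vowel of the stem — -usu when the last vowel of the stem is a rounded vowel (*bodu*, *lebo*); -ifi when the last vowel of the stem is an unrounded vowel (*fota*, *sejboi*, *lea*).
*odi*: last vowel = /i/, an unrounded vowel → -ifi → *odiifi*.
The last vowel of *umu* is /u/, which is a rounded vowel, so the suffix is -usu, giving *umuusu*.

odiifi, umuusu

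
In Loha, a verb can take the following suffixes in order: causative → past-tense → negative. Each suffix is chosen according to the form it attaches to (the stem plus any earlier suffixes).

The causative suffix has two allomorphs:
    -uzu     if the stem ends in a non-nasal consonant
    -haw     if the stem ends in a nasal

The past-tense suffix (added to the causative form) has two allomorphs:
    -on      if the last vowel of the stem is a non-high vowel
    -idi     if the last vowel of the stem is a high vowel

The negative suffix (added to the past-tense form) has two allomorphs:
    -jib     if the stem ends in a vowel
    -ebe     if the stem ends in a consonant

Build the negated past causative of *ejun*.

ejunhawonebe

Since the final consonant of *ejun* is /n/ (a nasal), it takes -haw, giving *ejunhaw*.
The causative form *ejunhaw*: last vowel = /a/, a non-high vowel → -on → *ejunhawon*.
The final sound of the past-tense form *ejunhawon* is /n/, which is a consonant, so the negative suffix is -ebe, giving *ejunhawonebe*.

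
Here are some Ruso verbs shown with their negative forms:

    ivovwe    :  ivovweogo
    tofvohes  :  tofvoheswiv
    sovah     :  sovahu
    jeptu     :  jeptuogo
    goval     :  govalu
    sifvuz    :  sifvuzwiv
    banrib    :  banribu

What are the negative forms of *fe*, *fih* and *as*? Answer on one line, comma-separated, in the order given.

feogo, fihu, aswiv

Looking at the final sound of each stem: -wiv when the stem ends in a sibilant (*tofvohes*, *sifvuz*); -u when the stem ends in a non-sibilant consonant (*sovah*, *goval*, *banrib*); -ogo when the stem ends in a vowel (*ivovwe*, *jeptu*).
Since the final sound of *fe* is /e/ (a vowel), it takes -ogo, giving *feogo*.
The final sound of *fih* is /h/, which is a non-sibilant consonant, so the suffix is -u, giving *fihu*.
The final sound of *as* is /s/, which is a sibilant, so the suffix is -wiv, giving *aswiv*.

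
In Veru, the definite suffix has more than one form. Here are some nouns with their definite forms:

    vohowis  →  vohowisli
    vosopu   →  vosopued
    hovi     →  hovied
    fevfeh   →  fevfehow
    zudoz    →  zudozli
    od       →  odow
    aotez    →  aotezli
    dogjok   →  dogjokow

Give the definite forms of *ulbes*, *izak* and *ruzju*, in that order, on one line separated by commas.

ulbesli, izakow, ruzjued

The pattern is sibilance of the final sound: -li when the stem ends in a sibilant (*vohowis*, *zudoz*, *aotez*); -ow when the stem ends in a non-sibilant consonant (*fevfeh*, *od*, *dogjok*); -ed when the stem ends in a vowel (*vosopu*, *hovi*).
The final sound of *ulbes* is /s/, which is a sibilant, so the suffix is -li, giving *ulbesli*.
The final sound of *izak* is /k/, which is a non-sibilant consonant, so the suffix is -ow, giving *izakow*.
Since the final sound of *ruzju* is /u/ (a vowel), it takes -ed, giving *ruzjued*.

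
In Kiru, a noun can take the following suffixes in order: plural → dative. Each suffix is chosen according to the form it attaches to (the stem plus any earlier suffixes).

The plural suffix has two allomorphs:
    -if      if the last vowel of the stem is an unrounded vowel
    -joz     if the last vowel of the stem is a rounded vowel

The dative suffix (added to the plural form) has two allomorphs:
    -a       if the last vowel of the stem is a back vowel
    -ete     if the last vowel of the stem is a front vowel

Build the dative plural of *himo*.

Since the last vowel of *himo* is /o/ (a rounded vowel), it takes -joz, giving *himojoz*.
The plural form *himojoz*: last vowel = /o/, a back vowel → -a → *himojoza*.

himojoza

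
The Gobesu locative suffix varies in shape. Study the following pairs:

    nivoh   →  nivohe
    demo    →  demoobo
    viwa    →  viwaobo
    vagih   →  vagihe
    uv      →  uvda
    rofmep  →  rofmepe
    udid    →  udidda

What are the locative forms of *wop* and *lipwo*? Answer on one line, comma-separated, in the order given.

wope, lipwoobo

The pattern is voicing of the final sound: -e when the stem ends in a voiceless consonant (*nivoh*, *vagih*, *rofmep*); -da when the stem ends in a voiced consonant (*uv*, *udid*); -obo when the stem ends in a vowel (*demo*, *viwa*).
*wop*: final sound = /p/, a voiceless consonant → -e → *wope*.
*lipwo*: final sound = /o/, a vowel → -obo → *lipwoobo*.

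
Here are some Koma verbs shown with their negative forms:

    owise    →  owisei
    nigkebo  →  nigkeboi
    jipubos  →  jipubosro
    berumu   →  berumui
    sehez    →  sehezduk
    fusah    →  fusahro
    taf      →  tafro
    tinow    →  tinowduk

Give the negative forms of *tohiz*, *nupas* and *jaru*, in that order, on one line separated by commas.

The suffix is conditioned by the final sound: -ro when the stem ends in a voiceless consonant (*jipubos*, *fusah*, *taf*); -duk when the stem ends in a voiced consonant (*sehez*, *tinow*); -i when the stem ends in a vowel (*owise*, *nigkebo*, *berumu*).
*tohiz* — final sound /z/ (a voiced consonant) → -duk → *tohizduk*.
Since the final sound of *nupas* is /s/ (a voiceless consonant), it takes -ro, giving *nupasro*.
Since the final sound of *jaru* is /u/ (a vowel), it takes -i, giving *jarui*.

tohizduk, nupasro, jarui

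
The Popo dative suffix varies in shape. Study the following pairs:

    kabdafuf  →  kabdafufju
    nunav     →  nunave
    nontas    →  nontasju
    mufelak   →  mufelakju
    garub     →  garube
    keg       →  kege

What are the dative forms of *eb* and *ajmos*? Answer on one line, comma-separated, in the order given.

ebe, ajmosju

The alternation tracks the final consonant of the stem — -ju when the stem ends in a voiceless consonant (*kabdafuf*, *nontas*, *mufelak*); -e when the stem ends in a voiced consonant (*nunav*, *garub*, *keg*).
Since the final consonant of *eb* is /b/ (voiced), it takes -e, giving *ebe*.
The final consonant of *ajmos* is /s/, which is voiceless, so the suffix is -ju, giving *ajmosju*.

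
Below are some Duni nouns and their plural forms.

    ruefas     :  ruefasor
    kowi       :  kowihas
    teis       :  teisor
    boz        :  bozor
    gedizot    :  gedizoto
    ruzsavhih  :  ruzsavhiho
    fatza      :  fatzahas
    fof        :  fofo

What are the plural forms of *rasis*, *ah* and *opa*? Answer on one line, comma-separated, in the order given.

rasisor, aho, opahas

The suffix is conditioned by the final sound: -or when the stem ends in a sibilant (*ruefas*, *teis*, *boz*); -o when the stem ends in a non-sibilant consonant (*gedizot*, *ruzsavhih*, *fof*); -has when the stem ends in a vowel (*kowi*, *fatza*).
Since the final sound of *rasis* is /s/ (a sibilant), it takes -or, giving *rasisor*.
*ah*: final sound = /h/, a non-sibilant consonant → -o → *aho*.
The final sound of *opa* is /a/, which is a vowel, so the suffix is -has, giving *opahas*.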